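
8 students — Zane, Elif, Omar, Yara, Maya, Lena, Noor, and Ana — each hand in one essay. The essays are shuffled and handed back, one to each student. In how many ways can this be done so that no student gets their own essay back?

14833

This is the derangement count D_8: permutations of 8 items with no fixed point.
By inclusion–exclusion this is Σ_{j=0}^{8} (−1)^j C(8,j)·(8−j)!.
Computing: 40320 − 40320 + 20160 − 6720 + 1680 − 336 + 56 − 8 + 1 = 14833.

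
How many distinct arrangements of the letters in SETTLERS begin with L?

Fix L in the first position and arrange the remaining 7 letters.
Those 7 letters have E appearing twice, S appearing twice, and T appearing twice, giving (7)!/(2!·2!·2!) = 630.

630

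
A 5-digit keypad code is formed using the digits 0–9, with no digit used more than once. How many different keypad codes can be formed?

With no repetition, fill the 5 digits in order: 10 choices, then 9, down to 6.
10 × 9 × 8 × 7 × 6 = 30240.

30240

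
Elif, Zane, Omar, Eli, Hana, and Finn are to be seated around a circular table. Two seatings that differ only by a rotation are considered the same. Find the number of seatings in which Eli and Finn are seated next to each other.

Treat {Eli, Finn} as one unit (2 internal orders) and seat the resulting 5 units around the table: (4)! circular arrangements.
So 2 × (4)! = 2 × 24 = 48.

48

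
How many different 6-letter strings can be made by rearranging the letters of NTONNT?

60

NTONNT has 6 letters with N appearing 3 times and T appearing twice.
So there are 6! / (3!·2!) = 60 distinguishable arrangements.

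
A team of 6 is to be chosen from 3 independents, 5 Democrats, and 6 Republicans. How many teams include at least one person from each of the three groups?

2430

Unrestricted: C(14,6) = 3003 ways to pick any 6 of the 14.
Subtract selections that omit an entire group: no independents → C(11,6) = 462; no Democrats → C(9,6) = 84; no Republicans → C(8,6) = 28.
Add back selections omitting two groups (i.e. drawn from a single group): C(3,6) + C(5,6) + C(6,6) = 1.
By inclusion–exclusion: 3003 − 574 + 1 = 2430.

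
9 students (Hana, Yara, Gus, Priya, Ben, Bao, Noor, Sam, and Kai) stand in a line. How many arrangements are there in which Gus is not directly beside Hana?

282240

There are 9! = 362880 arrangements in all. If Gus and Hana are adjacent, merging them into one block gives 2·(8)! = 80640 arrangements.
Complementary counting: 362880 − 80640 = 282240.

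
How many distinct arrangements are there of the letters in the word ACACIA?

Letter multiplicities in ACACIA: A×3, C×2, I×1.
So there are 6! / (3!·2!) = 60 distinguishable arrangements.

60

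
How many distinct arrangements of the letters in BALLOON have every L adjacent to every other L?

360

Treat the 2 copies of L as a single block. The multiset to arrange is then {LL, A, B, N, O, O}, 6 items in all.
That gives (6)!/(2!) = 360 arrangements.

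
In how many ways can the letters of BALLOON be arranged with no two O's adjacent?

There are 7!/(2!·2!) = 1260 arrangements of BALLOON in total.
If the two O's are adjacent, glue them into one block, leaving 6 items to arrange: (6)!/(2!) = 360 ways.
Hence 1260 − 360 = 900.

900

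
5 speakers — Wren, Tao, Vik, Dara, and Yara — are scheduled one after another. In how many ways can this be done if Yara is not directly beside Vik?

There are 5! = 120 arrangements in all. If Yara and Vik are adjacent, merging them into one block gives 2·(4)! = 48 arrangements.
Complementary counting: 120 − 48 = 72.

72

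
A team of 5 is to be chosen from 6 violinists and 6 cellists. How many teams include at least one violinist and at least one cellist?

With no constraint there are C(12,5) = 792 possible selections.
Selections missing a whole group: no violinists → C(6,5) = 6; no cellists → C(6,5) = 6.
Both groups omitted at once is impossible, so 792 − 12 = 780.

780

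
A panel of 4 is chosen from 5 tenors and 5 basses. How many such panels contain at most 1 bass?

Split by how many basses are chosen (0 through 1).
Sum: C(5,0)·C(5,4) + C(5,1)·C(5,3) = 5 + 50 = 55.

55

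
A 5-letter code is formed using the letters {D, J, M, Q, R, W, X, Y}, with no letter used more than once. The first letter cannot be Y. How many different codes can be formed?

The first letter has 8−1 = 7 choices (anything except Y).
The remaining 4 letters are filled from the other 7 symbols without repetition: 7 × 6 × 5 × 4 = 840.
Total: 7 × 840 = 5880.

5880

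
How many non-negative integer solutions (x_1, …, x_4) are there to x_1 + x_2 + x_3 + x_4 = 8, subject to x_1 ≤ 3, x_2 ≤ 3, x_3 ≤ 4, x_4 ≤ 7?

Ignoring the caps, the number of non-negative solutions to x_1+…+x_4 = 8 is C(11,3) = 165.
Subtract solutions that violate a single cap (substitute x_i' = x_i − (cap_i+1)): x_1 ≥ 4 gives C(7,3) = 35; x_2 ≥ 4 gives C(7,3) = 35; x_3 ≥ 5 gives C(6,3) = 20; x_4 ≥ 8 gives C(3,3) = 1. Together 91.
Add back pairs where two caps are both exceeded: 1 + 0 + 0 + 0 + 0 + 0 = 1.
By inclusion–exclusion the count is 165 − 91 + 1 = 75.

75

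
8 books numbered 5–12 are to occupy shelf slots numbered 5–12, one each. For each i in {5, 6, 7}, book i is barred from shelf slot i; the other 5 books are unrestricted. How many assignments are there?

27240

Let Aᵢ (for i ∈ {5, 6, 7}) be the placements that put book i in its forbidden shelf slot. Any j of these fix j positions, leaving (8−j)! ways to fill the rest, and there are C(3,j) ways to pick which j.
By inclusion–exclusion, the number of valid placements is Σ_{j=0}^{3} (−1)^j C(3,j)·(8−j)!.
Computing: 40320 − 15120 + 2160 − 120 = 27240.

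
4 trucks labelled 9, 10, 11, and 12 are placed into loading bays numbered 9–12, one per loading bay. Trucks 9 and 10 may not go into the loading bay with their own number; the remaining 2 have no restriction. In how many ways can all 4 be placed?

14

Let Aᵢ (for i ∈ {9, 10}) be the placements that put truck i in its forbidden loading bay. Any j of these fix j positions, leaving (4−j)! ways to fill the rest, and there are C(2,j) ways to pick which j.
By inclusion–exclusion, the number of valid placements is Σ_{j=0}^{2} (−1)^j C(2,j)·(4−j)!.
Computing: 24 − 12 + 2 = 14.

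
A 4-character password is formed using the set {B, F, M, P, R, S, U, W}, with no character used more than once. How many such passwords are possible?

Choose and order 4 of the 8 symbols: the first character has 8 options, the next 7, then 6, 5.
That product is 8 × 7 × 6 × 5 = 1680.

1680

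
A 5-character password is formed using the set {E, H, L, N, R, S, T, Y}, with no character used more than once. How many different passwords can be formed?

6720

With no repetition, fill the 5 characters in order: 8 choices, then 7, down to 4.
That product is 8 × 7 × 6 × 5 × 4 = 6720.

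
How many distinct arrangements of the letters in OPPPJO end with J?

10

Fix J in the last position and arrange the remaining 5 letters.
Those 5 letters have O appearing twice and P appearing 3 times, giving (5)!/(3!·2!) = 10.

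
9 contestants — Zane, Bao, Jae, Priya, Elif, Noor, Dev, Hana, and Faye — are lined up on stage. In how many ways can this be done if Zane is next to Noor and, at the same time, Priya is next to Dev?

20160

Treat {Zane,Noor} as one block (2 orders) and {Priya,Dev} as another (2 orders).
That leaves 7 units to arrange: 2 × 2 × 7! = 4 × 5040 = 20160.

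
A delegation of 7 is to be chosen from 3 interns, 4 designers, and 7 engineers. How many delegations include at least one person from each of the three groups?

2982

Unrestricted: C(14,7) = 3432 ways to pick any 7 of the 14.
Selections missing a whole group: no interns → C(11,7) = 330; no designers → C(10,7) = 120; no engineers → C(7,7) = 1.
Add back selections omitting two groups (i.e. drawn from a single group): C(3,7) + C(4,7) + C(7,7) = 1.
By inclusion–exclusion: 3432 − 451 + 1 = 2982.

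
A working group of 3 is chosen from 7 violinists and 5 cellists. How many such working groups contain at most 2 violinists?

185

Split by how many violinists are chosen (0 through 2).
Sum: C(7,0)·C(5,3) + C(7,1)·C(5,2) + C(7,2)·C(5,1) = 10 + 70 + 105 = 185.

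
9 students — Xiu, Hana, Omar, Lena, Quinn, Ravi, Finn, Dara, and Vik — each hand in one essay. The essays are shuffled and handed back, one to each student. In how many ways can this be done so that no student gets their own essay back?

133496

Count assignments avoiding every fixed point. For any j of the 9 students fixed to their own essay, the other 9−j can be arranged in (9−j)! ways.
By inclusion–exclusion this is Σ_{j=0}^{9} (−1)^j C(9,j)·(9−j)!.
Computing: 362880 − 362880 + 181440 − 60480 + 15120 − 3024 + 504 − 72 + 9 − 1 = 133496.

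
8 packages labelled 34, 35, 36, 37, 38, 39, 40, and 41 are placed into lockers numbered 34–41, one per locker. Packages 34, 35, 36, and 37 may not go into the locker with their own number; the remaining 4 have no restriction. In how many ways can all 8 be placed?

Let Aᵢ (for 34 ≤ i ≤ 37) be the placements that put package i in its forbidden locker. Any j of these fix j positions, leaving (8−j)! ways to fill the rest, and there are C(4,j) ways to pick which j.
By inclusion–exclusion, the number of valid placements is Σ_{j=0}^{4} (−1)^j C(4,j)·(8−j)!.
Computing: 40320 − 20160 + 4320 − 480 + 24 = 24024.

24024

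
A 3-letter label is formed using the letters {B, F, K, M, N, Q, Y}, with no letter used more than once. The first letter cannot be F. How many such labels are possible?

180

The first letter has 7−1 = 6 choices (anything except F).
The remaining 2 letters are filled from the other 6 symbols without repetition: 6 × 5 = 30.
Total: 6 × 30 = 180.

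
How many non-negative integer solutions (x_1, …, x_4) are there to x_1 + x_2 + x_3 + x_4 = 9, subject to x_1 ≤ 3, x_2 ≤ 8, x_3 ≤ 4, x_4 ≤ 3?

78

By stars and bars, unrestricted non-negative solutions to x_1+…+x_4 = 9 number C(9+3,3) = 220.
Subtract solutions that violate a single cap (substitute x_i' = x_i − (cap_i+1)): x_1 ≥ 4 gives C(8,3) = 56; x_2 ≥ 9 gives C(3,3) = 1; x_3 ≥ 5 gives C(7,3) = 35; x_4 ≥ 4 gives C(8,3) = 56. Together 148.
Add back pairs where two caps are both exceeded: 0 + 1 + 4 + 0 + 0 + 1 = 6.
By inclusion–exclusion the count is 220 − 148 + 6 = 78.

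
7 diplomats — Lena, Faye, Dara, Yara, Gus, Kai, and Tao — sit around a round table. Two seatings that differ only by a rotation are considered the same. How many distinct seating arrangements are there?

Seat Lena anywhere (absorbing the rotational symmetry), then permute the other 6: (6)! = 720.

720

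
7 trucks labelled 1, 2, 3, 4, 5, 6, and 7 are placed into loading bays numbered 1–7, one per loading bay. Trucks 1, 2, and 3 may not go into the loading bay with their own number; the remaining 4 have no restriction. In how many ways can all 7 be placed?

Let Aᵢ (for i ∈ {1, 2, 3}) be the placements that put truck i in its forbidden loading bay. Any j of these fix j positions, leaving (7−j)! ways to fill the rest, and there are C(3,j) ways to pick which j.
By inclusion–exclusion, the number of valid placements is Σ_{j=0}^{3} (−1)^j C(3,j)·(7−j)!.
Computing: 5040 − 2160 + 360 − 24 = 3216.

3216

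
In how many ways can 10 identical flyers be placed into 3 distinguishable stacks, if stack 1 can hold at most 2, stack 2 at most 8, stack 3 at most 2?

6

Ignoring the caps, the number of non-negative solutions to x_1+…+x_3 = 10 is C(12,2) = 66.
Subtract solutions that violate a single cap (substitute x_i' = x_i − (cap_i+1)): x_1 ≥ 3 gives C(9,2) = 36; x_2 ≥ 9 gives C(3,2) = 3; x_3 ≥ 3 gives C(9,2) = 36. Together 75.
Add back pairs where two caps are both exceeded: 0 + 15 + 0 = 15.
By inclusion–exclusion the count is 66 − 75 + 15 = 6.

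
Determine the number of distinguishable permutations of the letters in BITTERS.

2520

BITTERS has 7 letters with T appearing twice.
Dividing 7! = 5040 by 2! = 2 for the repeated letters gives 2520.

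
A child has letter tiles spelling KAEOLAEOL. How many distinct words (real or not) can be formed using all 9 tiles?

22680

Letter multiplicities in KAEOLAEOL: A×2, E×2, K×1, L×2, O×2.
The number of distinct arrangements is 9!/(2!·2!·2!·2!) = 362880/16 = 22680.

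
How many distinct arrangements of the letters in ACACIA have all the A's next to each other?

12

Treat the 3 copies of A as a single block. The multiset to arrange is then {AAA, C, C, I}, 4 items in all.
That gives (4)!/(2!) = 12 arrangements.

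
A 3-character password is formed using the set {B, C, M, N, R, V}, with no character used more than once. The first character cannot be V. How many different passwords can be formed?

The first character has 6−1 = 5 choices (anything except V).
The remaining 2 characters are filled from the other 5 symbols without repetition: 5 × 4 = 20.
Total: 5 × 20 = 100.

100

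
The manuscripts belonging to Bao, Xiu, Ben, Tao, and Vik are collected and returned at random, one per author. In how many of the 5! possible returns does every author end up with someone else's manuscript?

44

Count assignments avoiding every fixed point. For any j of the 5 authors fixed to their own manuscript, the other 5−j can be arranged in (5−j)! ways.
By inclusion–exclusion this is Σ_{j=0}^{5} (−1)^j C(5,j)·(5−j)!.
Computing: 120 − 120 + 60 − 20 + 5 − 1 = 44.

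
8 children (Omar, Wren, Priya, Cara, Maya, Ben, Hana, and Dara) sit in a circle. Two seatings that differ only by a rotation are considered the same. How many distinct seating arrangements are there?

Fix one person's seat to break rotational symmetry; the remaining 7 people can be arranged in (7)! = 5040 ways.

5040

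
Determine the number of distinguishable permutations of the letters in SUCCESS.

Letter multiplicities in SUCCESS: C×2, E×1, S×3, U×1.
Dividing 7! = 5040 by 3!·2! = 12 for the repeated letters gives 420.

420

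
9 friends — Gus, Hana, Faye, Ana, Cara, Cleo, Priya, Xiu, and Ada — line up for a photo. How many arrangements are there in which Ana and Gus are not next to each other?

282240

Of the 9! = 362880 arrangements, those with Ana and Gus adjacent number 2 × 8! = 80640 (treat the pair as a block with 2 internal orders).
So 362880 − 80640 = 282240 arrangements keep them apart.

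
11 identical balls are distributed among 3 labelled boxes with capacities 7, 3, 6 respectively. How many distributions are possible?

Without the upper bounds there are C(13,2) = 78 ways to split 11 among 3 boxes.
Subtract solutions that violate a single cap (substitute x_i' = x_i − (cap_i+1)): x_1 ≥ 8 gives C(5,2) = 10; x_2 ≥ 4 gives C(9,2) = 36; x_3 ≥ 7 gives C(6,2) = 15. Together 61.
Add back pairs where two caps are both exceeded: 0 + 0 + 1 = 1.
By inclusion–exclusion the count is 78 − 61 + 1 = 18.

18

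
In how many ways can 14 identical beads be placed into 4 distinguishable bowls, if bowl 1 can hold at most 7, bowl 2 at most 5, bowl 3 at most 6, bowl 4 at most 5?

By stars and bars, unrestricted non-negative solutions to x_1+…+x_4 = 14 number C(14+3,3) = 680.
Subtract solutions that violate a single cap (substitute x_i' = x_i − (cap_i+1)): x_1 ≥ 8 gives C(9,3) = 84; x_2 ≥ 6 gives C(11,3) = 165; x_3 ≥ 7 gives C(10,3) = 120; x_4 ≥ 6 gives C(11,3) = 165. Together 534.
Add back pairs where two caps are both exceeded: 1 + 0 + 1 + 4 + 10 + 4 = 20.
By inclusion–exclusion the count is 680 − 534 + 20 = 166.

166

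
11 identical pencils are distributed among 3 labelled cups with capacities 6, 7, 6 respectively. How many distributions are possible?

By stars and bars, unrestricted non-negative solutions to x_1+…+x_3 = 11 number C(11+2,2) = 78.
Subtract solutions that violate a single cap (substitute x_i' = x_i − (cap_i+1)): x_1 ≥ 7 gives C(6,2) = 15; x_2 ≥ 8 gives C(5,2) = 10; x_3 ≥ 7 gives C(6,2) = 15. Together 40.
No two caps can be exceeded simultaneously, so the pair terms are all 0.
By inclusion–exclusion the count is 78 − 40 + 0 = 38.

38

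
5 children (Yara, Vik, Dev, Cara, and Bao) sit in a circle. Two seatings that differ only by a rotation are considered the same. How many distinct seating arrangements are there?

24

Fix one person's seat to break rotational symmetry; the remaining 4 people can be arranged in (4)! = 24 ways.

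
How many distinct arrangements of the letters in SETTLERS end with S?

With the last slot taken by S, it remains to arrange the other 7 letters (ETTLERS).
Those 7 letters have E appearing twice and T appearing twice, giving (7)!/(2!·2!) = 1260.

1260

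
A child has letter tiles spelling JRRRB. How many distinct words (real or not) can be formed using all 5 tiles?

20

JRRRB has 5 letters with R appearing 3 times.
The number of distinct arrangements is 5!/(3!) = 120/6 = 20.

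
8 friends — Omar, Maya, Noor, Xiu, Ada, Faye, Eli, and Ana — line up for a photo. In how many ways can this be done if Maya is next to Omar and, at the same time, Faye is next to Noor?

Treat {Maya,Omar} as one block (2 orders) and {Faye,Noor} as another (2 orders).
That leaves 6 units to arrange: 2 × 2 × 6! = 4 × 720 = 2880.

2880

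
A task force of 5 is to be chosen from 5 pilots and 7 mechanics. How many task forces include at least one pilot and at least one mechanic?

770

Total 5-person selections from all 12: C(12,5) = 792.
Subtract selections that omit an entire group: no pilots → C(7,5) = 21; no mechanics → C(5,5) = 1.
Both groups omitted at once is impossible, so 792 − 22 = 770.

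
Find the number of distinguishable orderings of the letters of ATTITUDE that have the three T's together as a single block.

720

Treat the 3 copies of T as a single block. The multiset to arrange is then {TTT, A, D, E, I, U}, 6 items in all.
All 6 items are distinct, so there are (6)! = 720 arrangements.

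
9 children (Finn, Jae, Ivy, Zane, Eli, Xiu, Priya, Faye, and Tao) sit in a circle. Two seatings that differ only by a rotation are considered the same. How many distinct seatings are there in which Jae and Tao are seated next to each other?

Treat {Jae, Tao} as one unit (2 internal orders) and seat the resulting 8 units around the table: (7)! circular arrangements.
So 2 × (7)! = 2 × 5040 = 10080.

10080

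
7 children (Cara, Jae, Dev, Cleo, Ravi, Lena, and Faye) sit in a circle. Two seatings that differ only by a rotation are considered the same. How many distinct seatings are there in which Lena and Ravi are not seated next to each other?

All circular seatings of 7 people number (6)! = 720.
Seatings with Lena beside Ravi: treat them as a block with 2 internal orders, giving 2 × (5)! = 240.
Subtracting, 720 − 240 = 480.

480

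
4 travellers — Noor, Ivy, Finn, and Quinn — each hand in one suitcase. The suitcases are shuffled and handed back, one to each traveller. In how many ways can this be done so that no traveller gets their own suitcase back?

This is the derangement count D_4: permutations of 4 items with no fixed point.
By inclusion–exclusion this is Σ_{j=0}^{4} (−1)^j C(4,j)·(4−j)!.
Computing: 24 − 24 + 12 − 4 + 1 = 9.

9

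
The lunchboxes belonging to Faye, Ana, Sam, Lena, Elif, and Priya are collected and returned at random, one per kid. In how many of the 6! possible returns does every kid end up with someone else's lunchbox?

Let Aᵢ be the assignments in which kid i gets their own lunchbox. We want the size of the complement of A₁∪…∪A_6.
By inclusion–exclusion this is Σ_{j=0}^{6} (−1)^j C(6,j)·(6−j)!.
Computing: 720 − 720 + 360 − 120 + 30 − 6 + 1 = 265.

265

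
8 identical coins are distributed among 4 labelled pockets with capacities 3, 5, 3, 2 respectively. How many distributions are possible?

Without the upper bounds there are C(11,3) = 165 ways to split 8 among 4 pockets.
Subtract solutions that violate a single cap (substitute x_i' = x_i − (cap_i+1)): x_1 ≥ 4 gives C(7,3) = 35; x_2 ≥ 6 gives C(5,3) = 10; x_3 ≥ 4 gives C(7,3) = 35; x_4 ≥ 3 gives C(8,3) = 56. Together 136.
Add back pairs where two caps are both exceeded: 0 + 1 + 4 + 0 + 0 + 4 = 9.
By inclusion–exclusion the count is 165 − 136 + 9 = 38.

38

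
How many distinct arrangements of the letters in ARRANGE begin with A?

With the first slot taken by A, it remains to arrange the other 6 letters (RRANGE).
Those 6 letters have R appearing twice, giving (6)!/(2!) = 360.

360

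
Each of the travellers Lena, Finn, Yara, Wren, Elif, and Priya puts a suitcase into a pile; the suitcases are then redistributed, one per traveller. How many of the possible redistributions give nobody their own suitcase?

265

Let Aᵢ be the assignments in which traveller i gets their own suitcase. We want the size of the complement of A₁∪…∪A_6.
By inclusion–exclusion this is Σ_{j=0}^{6} (−1)^j C(6,j)·(6−j)!.
Computing: 720 − 720 + 360 − 120 + 30 − 6 + 1 = 265.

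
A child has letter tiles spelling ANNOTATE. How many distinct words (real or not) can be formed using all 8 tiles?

5040

The 8 letters of ANNOTATE have repeats: A appearing twice, N appearing twice, and T appearing twice.
So there are 8! / (2!·2!·2!) = 5040 distinguishable arrangements.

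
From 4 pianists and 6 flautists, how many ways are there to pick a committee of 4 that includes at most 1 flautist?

Split by how many flautists are chosen (0 through 1).
Sum: C(6,0)·C(4,4) + C(6,1)·C(4,3) = 1 + 24 = 25.

25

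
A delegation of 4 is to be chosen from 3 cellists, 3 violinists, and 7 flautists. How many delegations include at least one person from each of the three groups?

Unrestricted: C(13,4) = 715 ways to pick any 4 of the 13.
Subtract selections that omit an entire group: no cellists → C(10,4) = 210; no violinists → C(10,4) = 210; no flautists → C(6,4) = 15.
Add back selections omitting two groups (i.e. drawn from a single group): C(3,4) + C(3,4) + C(7,4) = 35.
By inclusion–exclusion: 715 − 435 + 35 = 315.

315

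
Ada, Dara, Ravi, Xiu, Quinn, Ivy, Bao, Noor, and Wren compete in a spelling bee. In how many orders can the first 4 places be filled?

3024

This is an ordered selection of 4 from 9: P(9,4).
That gives 9 × 8 × 7 × 6 = 3024.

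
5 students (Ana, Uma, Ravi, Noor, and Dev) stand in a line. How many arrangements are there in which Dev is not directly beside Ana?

72

Of the 5! = 120 arrangements, those with Dev and Ana adjacent number 2 × 4! = 48 (treat the pair as a block with 2 internal orders).
So 120 − 48 = 72 arrangements keep them apart.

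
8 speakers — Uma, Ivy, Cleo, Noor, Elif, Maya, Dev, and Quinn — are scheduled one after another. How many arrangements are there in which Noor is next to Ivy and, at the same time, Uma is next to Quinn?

2880

Treat {Noor,Ivy} as one block (2 orders) and {Uma,Quinn} as another (2 orders).
That leaves 6 units to arrange: 2 × 2 × 6! = 4 × 720 = 2880.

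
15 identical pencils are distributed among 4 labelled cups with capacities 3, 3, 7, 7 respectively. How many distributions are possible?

Ignoring the caps, the number of non-negative solutions to x_1+…+x_4 = 15 is C(18,3) = 816.
Subtract solutions that violate a single cap (substitute x_i' = x_i − (cap_i+1)): x_1 ≥ 4 gives C(14,3) = 364; x_2 ≥ 4 gives C(14,3) = 364; x_3 ≥ 8 gives C(10,3) = 120; x_4 ≥ 8 gives C(10,3) = 120. Together 968.
Add back pairs where two caps are both exceeded: 120 + 20 + 20 + 20 + 20 + 0 = 200.
By inclusion–exclusion the count is 816 − 968 + 200 = 48.

48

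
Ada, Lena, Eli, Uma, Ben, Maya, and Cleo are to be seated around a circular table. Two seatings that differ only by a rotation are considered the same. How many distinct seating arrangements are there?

Around a circle, 7 distinct people have 7!/7 = (6)! = 720 rotationally distinct seatings.

720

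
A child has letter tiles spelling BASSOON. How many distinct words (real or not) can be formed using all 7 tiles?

1260

BASSOON has 7 letters with O appearing twice and S appearing twice.
So there are 7! / (2!·2!) = 1260 distinguishable arrangements.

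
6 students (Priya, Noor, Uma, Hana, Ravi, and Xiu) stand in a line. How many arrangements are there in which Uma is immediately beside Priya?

Glue Uma and Priya into one block (2 internal orders), leaving 5 units to arrange in a row.
That gives 2 × 5! = 2 × 120 = 240.

240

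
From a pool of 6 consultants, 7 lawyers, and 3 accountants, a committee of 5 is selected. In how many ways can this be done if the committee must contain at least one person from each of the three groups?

Total 5-person selections from all 16: C(16,5) = 4368.
Subtract selections that omit an entire group: no consultants → C(10,5) = 252; no lawyers → C(9,5) = 126; no accountants → C(13,5) = 1287.
Add back selections omitting two groups (i.e. drawn from a single group): C(6,5) + C(7,5) + C(3,5) = 27.
By inclusion–exclusion: 4368 − 1665 + 27 = 2730.

2730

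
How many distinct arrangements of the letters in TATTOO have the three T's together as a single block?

12

Treat the 3 copies of T as a single block. The multiset to arrange is then {TTT, A, O, O}, 4 items in all.
That gives (4)!/(2!) = 12 arrangements.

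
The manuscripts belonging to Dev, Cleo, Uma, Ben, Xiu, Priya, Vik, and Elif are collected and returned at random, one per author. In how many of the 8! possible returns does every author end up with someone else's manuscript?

14833

Count assignments avoiding every fixed point. For any j of the 8 authors fixed to their own manuscript, the other 8−j can be arranged in (8−j)! ways.
By inclusion–exclusion this is Σ_{j=0}^{8} (−1)^j C(8,j)·(8−j)!.
Computing: 40320 − 40320 + 20160 − 6720 + 1680 − 336 + 56 − 8 + 1 = 14833.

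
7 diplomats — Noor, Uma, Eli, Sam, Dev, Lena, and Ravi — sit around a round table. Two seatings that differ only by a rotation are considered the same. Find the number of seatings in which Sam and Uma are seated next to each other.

240

Treat {Sam, Uma} as one unit (2 internal orders) and seat the resulting 6 units around the table: (5)! circular arrangements.
So 2 × (5)! = 2 × 120 = 240.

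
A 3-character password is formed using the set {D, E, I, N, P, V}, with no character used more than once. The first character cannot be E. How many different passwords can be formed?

The first character has 6−1 = 5 choices (anything except E).
The remaining 2 characters are filled from the other 5 symbols without repetition: 5 × 4 = 20.
Total: 5 × 20 = 100.

100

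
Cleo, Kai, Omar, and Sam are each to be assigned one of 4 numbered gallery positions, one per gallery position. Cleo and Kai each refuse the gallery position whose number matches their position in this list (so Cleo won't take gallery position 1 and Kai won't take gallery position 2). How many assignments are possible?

Let Aᵢ (for i ∈ {1, 2}) be the placements that put person i in their forbidden gallery position. Any j of these fix j positions, leaving (4−j)! ways to fill the rest, and there are C(2,j) ways to pick which j.
By inclusion–exclusion, the number of valid placements is Σ_{j=0}^{2} (−1)^j C(2,j)·(4−j)!.
Computing: 24 − 12 + 2 = 14.

14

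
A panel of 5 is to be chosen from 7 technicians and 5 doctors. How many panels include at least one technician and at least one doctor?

770

Unrestricted: C(12,5) = 792 ways to pick any 5 of the 12.
Subtract selections that omit an entire group: no technicians → C(5,5) = 1; no doctors → C(7,5) = 21.
Both groups omitted at once is impossible, so 792 − 22 = 770.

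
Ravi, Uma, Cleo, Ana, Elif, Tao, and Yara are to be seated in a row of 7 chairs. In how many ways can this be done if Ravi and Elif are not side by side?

3600

There are 7! = 5040 arrangements in all. If Ravi and Elif are adjacent, merging them into one block gives 2·(6)! = 1440 arrangements.
Complementary counting: 5040 − 1440 = 3600.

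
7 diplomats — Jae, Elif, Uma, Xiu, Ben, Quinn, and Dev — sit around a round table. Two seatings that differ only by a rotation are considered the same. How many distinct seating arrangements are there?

Around a circle, 7 distinct people have 7!/7 = (6)! = 720 rotationally distinct seatings.

720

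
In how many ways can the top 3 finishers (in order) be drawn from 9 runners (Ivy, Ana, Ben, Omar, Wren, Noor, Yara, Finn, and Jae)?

This is an ordered selection of 3 from 9: P(9,3).
That gives 9 × 8 × 7 = 504.

504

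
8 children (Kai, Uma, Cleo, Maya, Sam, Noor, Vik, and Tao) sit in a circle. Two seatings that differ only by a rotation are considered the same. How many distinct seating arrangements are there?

5040

Fix one person's seat to break rotational symmetry; the remaining 7 people can be arranged in (7)! = 5040 ways.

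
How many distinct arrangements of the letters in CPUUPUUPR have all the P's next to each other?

Treat the 3 copies of P as a single block. The multiset to arrange is then {PPP, C, R, U, U, U, U}, 7 items in all.
That gives (7)!/(4!) = 210 arrangements.

210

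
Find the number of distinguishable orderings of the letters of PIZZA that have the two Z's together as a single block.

24

Treat the 2 copies of Z as a single block. The multiset to arrange is then {ZZ, A, I, P}, 4 items in all.
All 4 items are distinct, so there are (4)! = 24 arrangements.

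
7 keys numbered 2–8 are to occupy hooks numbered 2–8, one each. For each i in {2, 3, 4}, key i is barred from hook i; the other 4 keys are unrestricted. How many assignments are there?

Let Aᵢ (for i ∈ {2, 3, 4}) be the placements that put key i in its forbidden hook. Any j of these fix j positions, leaving (7−j)! ways to fill the rest, and there are C(3,j) ways to pick which j.
By inclusion–exclusion, the number of valid placements is Σ_{j=0}^{3} (−1)^j C(3,j)·(7−j)!.
Computing: 5040 − 2160 + 360 − 24 = 3216.

3216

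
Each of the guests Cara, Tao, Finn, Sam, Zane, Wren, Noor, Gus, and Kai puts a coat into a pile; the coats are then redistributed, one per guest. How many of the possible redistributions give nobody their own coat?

Let Aᵢ be the assignments in which guest i gets their own coat. We want the size of the complement of A₁∪…∪A_9.
By inclusion–exclusion this is Σ_{j=0}^{9} (−1)^j C(9,j)·(9−j)!.
Computing: 362880 − 362880 + 181440 − 60480 + 15120 − 3024 + 504 − 72 + 9 − 1 = 133496.

133496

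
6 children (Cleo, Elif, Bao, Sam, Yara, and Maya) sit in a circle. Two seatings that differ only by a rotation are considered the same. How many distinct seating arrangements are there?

120

Seat Cleo anywhere (absorbing the rotational symmetry), then permute the other 5: (5)! = 120.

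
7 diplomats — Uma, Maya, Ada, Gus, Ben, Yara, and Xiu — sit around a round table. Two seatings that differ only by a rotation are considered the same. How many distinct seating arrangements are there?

Around a circle, 7 distinct people have 7!/7 = (6)! = 720 rotationally distinct seatings.

720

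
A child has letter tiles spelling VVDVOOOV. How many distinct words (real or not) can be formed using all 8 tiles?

The 8 letters of VVDVOOOV have repeats: O appearing 3 times and V appearing 4 times.
So there are 8! / (4!·3!) = 280 distinguishable arrangements.

280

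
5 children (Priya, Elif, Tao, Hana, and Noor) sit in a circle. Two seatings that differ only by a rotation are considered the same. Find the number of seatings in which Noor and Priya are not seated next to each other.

All circular seatings of 5 people number (4)! = 24.
Those with Noor next to Priya: fuse the pair into one unit and seat 4 units around a circle — 2·(3)! = 12.
Subtracting, 24 − 12 = 12.

12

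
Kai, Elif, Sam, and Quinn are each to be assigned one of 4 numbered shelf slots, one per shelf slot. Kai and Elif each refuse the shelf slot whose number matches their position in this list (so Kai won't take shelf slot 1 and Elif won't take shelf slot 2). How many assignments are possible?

14

Let Aᵢ (for i ∈ {1, 2}) be the placements that put person i in their forbidden shelf slot. Any j of these fix j positions, leaving (4−j)! ways to fill the rest, and there are C(2,j) ways to pick which j.
By inclusion–exclusion, the number of valid placements is Σ_{j=0}^{2} (−1)^j C(2,j)·(4−j)!.
Computing: 24 − 12 + 2 = 14.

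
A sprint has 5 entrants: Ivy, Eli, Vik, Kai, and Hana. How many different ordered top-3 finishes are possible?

60

This is an ordered selection of 3 from 5: P(5,3).
That gives 5 × 4 × 3 = 60.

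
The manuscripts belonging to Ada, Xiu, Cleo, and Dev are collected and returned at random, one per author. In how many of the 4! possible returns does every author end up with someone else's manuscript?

Count assignments avoiding every fixed point. For any j of the 4 authors fixed to their own manuscript, the other 4−j can be arranged in (4−j)! ways.
By inclusion–exclusion this is Σ_{j=0}^{4} (−1)^j C(4,j)·(4−j)!.
Computing: 24 − 24 + 12 − 4 + 1 = 9.

9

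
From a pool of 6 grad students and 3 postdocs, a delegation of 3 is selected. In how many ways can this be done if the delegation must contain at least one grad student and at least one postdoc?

With no constraint there are C(9,3) = 84 possible selections.
Selections missing a whole group: no grad students → C(3,3) = 1; no postdocs → C(6,3) = 20.
Both groups omitted at once is impossible, so 84 − 21 = 63.

63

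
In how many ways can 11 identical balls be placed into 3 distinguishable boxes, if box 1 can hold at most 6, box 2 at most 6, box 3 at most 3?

14

By stars and bars, unrestricted non-negative solutions to x_1+…+x_3 = 11 number C(11+2,2) = 78.
Subtract solutions that violate a single cap (substitute x_i' = x_i − (cap_i+1)): x_1 ≥ 7 gives C(6,2) = 15; x_2 ≥ 7 gives C(6,2) = 15; x_3 ≥ 4 gives C(9,2) = 36. Together 66.
Add back pairs where two caps are both exceeded: 0 + 1 + 1 = 2.
By inclusion–exclusion the count is 78 − 66 + 2 = 14.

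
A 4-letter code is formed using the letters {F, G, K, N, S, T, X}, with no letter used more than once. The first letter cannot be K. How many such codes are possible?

The first letter has 7−1 = 6 choices (anything except K).
The remaining 3 letters are filled from the other 6 symbols without repetition: 6 × 5 × 4 = 120.
Total: 6 × 120 = 720.

720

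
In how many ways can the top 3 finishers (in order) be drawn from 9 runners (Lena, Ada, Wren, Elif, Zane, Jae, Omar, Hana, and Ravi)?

This is an ordered selection of 3 from 9: P(9,3).
That gives 9 × 8 × 7 = 504.

504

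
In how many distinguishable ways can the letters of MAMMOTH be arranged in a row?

840

The 7 letters of MAMMOTH have repeats: M appearing 3 times.
Dividing 7! = 5040 by 3! = 6 for the repeated letters gives 840.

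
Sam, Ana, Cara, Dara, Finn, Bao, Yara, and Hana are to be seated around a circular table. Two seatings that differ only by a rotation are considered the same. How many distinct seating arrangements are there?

5040

Fix one person's seat to break rotational symmetry; the remaining 7 people can be arranged in (7)! = 5040 ways.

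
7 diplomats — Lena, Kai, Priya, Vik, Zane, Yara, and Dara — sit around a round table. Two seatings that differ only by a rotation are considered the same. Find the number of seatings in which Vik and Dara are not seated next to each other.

Without the restriction there are (6)! = 720 seatings.
Seatings with Vik beside Dara: treat them as a block with 2 internal orders, giving 2 × (5)! = 240.
Subtracting, 720 − 240 = 480.

480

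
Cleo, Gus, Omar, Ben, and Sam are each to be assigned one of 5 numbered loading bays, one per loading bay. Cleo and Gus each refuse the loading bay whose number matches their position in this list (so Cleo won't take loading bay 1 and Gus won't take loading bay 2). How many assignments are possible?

78

Let Aᵢ (for i ∈ {1, 2}) be the placements that put person i in their forbidden loading bay. Any j of these fix j positions, leaving (5−j)! ways to fill the rest, and there are C(2,j) ways to pick which j.
By inclusion–exclusion, the number of valid placements is Σ_{j=0}^{2} (−1)^j C(2,j)·(5−j)!.
Computing: 120 − 48 + 6 = 78.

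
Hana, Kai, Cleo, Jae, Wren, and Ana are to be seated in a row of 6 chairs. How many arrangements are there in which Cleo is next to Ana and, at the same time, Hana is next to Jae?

Treat {Cleo,Ana} as one block (2 orders) and {Hana,Jae} as another (2 orders).
That leaves 4 units to arrange: 2 × 2 × 4! = 4 × 24 = 96.

96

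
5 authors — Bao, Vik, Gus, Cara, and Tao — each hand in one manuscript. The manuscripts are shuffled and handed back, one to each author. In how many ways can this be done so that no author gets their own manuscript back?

Count assignments avoiding every fixed point. For any j of the 5 authors fixed to their own manuscript, the other 5−j can be arranged in (5−j)! ways.
By inclusion–exclusion this is Σ_{j=0}^{5} (−1)^j C(5,j)·(5−j)!.
Computing: 120 − 120 + 60 − 20 + 5 − 1 = 44.

44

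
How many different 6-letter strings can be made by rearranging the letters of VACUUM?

360

VACUUM has 6 letters with U appearing twice.
So there are 6! / (2!) = 360 distinguishable arrangements.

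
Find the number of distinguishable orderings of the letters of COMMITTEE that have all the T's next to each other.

10080

Treat the 2 copies of T as a single block. The multiset to arrange is then {TT, C, E, E, I, M, M, O}, 8 items in all.
That gives (8)!/(2!·2!) = 10080 arrangements.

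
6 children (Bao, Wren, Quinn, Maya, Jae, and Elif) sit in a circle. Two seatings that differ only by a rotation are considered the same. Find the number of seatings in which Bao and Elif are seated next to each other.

Treat {Bao, Elif} as one unit (2 internal orders) and seat the resulting 5 units around the table: (4)! circular arrangements.
So 2 × (4)! = 2 × 24 = 48.

48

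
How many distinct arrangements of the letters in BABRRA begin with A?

With the first slot taken by A, it remains to arrange the other 5 letters (BBRRA).
Those 5 letters have B appearing twice and R appearing twice, giving (5)!/(2!·2!) = 30.

30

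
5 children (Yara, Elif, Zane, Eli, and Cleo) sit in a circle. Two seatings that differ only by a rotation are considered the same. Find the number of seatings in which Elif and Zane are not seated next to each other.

12

All circular seatings of 5 people number (4)! = 24.
Those with Elif next to Zane: fuse the pair into one unit and seat 4 units around a circle — 2·(3)! = 12.
Subtracting, 24 − 12 = 12.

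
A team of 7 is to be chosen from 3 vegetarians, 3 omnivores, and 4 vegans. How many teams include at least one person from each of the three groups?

Total 7-person selections from all 10: C(10,7) = 120.
Selections missing a whole group: no vegetarians → C(7,7) = 1; no omnivores → C(7,7) = 1; no vegans → C(6,7) = 0.
Add back selections omitting two groups (i.e. drawn from a single group): C(3,7) + C(3,7) + C(4,7) = 0.
By inclusion–exclusion: 120 − 2 + 0 = 118.

118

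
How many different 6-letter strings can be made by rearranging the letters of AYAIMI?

180

The 6 letters of AYAIMI have repeats: A appearing twice and I appearing twice.
Dividing 6! = 720 by 2!·2! = 4 for the repeated letters gives 180.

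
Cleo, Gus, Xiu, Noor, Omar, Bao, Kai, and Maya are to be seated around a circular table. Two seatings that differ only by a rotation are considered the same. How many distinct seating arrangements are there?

5040

Around a circle, 8 distinct people have 8!/8 = (7)! = 5040 rotationally distinct seatings.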